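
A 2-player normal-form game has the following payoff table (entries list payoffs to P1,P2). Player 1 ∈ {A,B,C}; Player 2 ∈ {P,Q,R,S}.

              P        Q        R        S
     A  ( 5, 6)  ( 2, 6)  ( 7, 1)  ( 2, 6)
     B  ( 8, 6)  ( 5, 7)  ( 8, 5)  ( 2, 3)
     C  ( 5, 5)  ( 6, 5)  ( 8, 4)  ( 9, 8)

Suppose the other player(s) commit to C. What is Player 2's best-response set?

u_2(P vs C) = 5
u_2(Q vs C) = 5
u_2(R vs C) = 4
u_2(S vs C) = 8
max payoff 8 at {S}

argmax u_2 = {S}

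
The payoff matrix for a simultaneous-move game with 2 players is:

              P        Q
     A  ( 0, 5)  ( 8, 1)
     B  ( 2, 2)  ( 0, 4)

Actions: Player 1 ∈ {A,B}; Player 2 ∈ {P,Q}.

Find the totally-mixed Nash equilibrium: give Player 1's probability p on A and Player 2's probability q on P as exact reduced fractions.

p=1/3, q=4/5

P1 indiff ⇒ q·0+(1-q)·8 = q·2+(1-q)·0 ⇒ q(-2) = (1-q)(-8) ⇒ q = 4/5
P2 indiff ⇒ p·5+(1-p)·2 = p·1+(1-p)·4 ⇒ p(4) = (1-p)(2) ⇒ p = 1/3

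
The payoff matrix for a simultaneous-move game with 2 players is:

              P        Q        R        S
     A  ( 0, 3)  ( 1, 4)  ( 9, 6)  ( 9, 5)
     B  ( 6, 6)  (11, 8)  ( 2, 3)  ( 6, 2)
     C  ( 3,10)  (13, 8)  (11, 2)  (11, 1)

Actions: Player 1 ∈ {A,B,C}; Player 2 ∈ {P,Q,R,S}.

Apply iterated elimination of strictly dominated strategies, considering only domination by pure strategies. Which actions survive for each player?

Survivors P1:{B,C} P2:{P,Q}

P1 drop A (C beats it: P:3>0 Q:13>1 R:11>9 S:11>9)
P2 drop R (P beats it: B:6>3 C:10>2)
P2 drop S (P beats it: B:6>2 C:10>1)
P1→{B,C} P2→{P,Q}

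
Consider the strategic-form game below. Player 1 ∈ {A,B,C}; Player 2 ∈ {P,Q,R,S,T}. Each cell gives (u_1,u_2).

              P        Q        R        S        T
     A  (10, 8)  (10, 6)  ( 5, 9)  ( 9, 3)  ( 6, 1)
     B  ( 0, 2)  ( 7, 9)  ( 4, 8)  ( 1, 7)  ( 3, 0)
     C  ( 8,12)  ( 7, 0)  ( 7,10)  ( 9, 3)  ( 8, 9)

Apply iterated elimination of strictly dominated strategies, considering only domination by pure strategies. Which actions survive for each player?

Remaining: P1:{A,C} P2:{P,R}

P1 drop B (A beats it: P:10>0 Q:10>7 R:5>4 S:9>1 T:6>3)
P2 drop Q (P beats it: A:8>6 C:12>0)
P2 drop S (P beats it: A:8>3 C:12>3)
P2 drop T (P beats it: A:8>1 C:12>9)
P1→{A,C} P2→{P,R}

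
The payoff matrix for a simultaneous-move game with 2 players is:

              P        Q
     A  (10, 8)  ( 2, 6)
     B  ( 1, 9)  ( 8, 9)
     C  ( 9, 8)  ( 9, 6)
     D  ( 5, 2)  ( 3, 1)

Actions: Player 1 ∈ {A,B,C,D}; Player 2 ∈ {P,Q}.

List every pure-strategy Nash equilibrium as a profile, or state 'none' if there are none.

(A,P): NE
(A,Q): not NE [P1→C gives 9>2; P2→P gives 8>6]
(B,P): not NE [P1→A gives 10>1]
(B,Q): not NE [P1→C gives 9>8]
(C,P): not NE [P1→A gives 10>9]
(C,Q): not NE [P2→P gives 8>6]
(D,P): not NE [P1→A gives 10>5]
(D,Q): not NE [P1→C gives 9>3; P2→P gives 2>1]

Nash profiles: (A,P)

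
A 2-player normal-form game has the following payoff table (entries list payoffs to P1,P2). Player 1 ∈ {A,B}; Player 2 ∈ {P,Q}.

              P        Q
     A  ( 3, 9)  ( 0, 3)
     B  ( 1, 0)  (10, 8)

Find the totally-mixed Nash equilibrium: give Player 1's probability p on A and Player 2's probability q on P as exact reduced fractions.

P1 indiff ⇒ q·3+(1-q)·0 = q·1+(1-q)·10 ⇒ q(2) = (1-q)(10) ⇒ q = 5/6
P2 indiff ⇒ p·9+(1-p)·0 = p·3+(1-p)·8 ⇒ p(6) = (1-p)(8) ⇒ p = 4/7

(p,q) = (4/7, 5/6)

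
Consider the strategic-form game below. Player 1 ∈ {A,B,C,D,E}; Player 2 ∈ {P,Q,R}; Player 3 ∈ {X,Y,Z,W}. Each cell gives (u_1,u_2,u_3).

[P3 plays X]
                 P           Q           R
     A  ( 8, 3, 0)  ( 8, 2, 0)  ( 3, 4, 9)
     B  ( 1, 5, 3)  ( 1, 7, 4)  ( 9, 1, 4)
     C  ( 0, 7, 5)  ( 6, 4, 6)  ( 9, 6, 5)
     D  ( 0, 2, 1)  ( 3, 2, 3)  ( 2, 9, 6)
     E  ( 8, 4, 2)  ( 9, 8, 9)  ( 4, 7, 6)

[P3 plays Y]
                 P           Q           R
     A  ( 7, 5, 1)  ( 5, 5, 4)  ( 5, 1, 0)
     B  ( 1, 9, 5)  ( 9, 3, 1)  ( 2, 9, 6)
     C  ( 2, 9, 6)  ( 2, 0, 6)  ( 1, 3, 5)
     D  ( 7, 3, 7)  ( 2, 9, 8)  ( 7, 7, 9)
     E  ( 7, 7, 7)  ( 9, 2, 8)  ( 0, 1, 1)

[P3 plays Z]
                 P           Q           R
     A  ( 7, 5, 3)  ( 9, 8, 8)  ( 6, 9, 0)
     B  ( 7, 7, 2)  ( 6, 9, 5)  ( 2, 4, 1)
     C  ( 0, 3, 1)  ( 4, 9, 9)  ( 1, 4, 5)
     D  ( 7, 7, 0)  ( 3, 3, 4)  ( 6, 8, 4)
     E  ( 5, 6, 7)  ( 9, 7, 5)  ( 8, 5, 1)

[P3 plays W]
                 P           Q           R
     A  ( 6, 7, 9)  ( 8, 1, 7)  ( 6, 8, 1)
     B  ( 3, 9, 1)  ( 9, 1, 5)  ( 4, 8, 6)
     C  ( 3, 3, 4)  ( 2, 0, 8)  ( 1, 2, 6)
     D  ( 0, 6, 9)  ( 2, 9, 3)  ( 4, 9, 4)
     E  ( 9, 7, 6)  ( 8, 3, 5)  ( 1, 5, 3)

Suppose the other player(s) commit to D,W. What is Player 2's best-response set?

P2 best: {Q,R}

u_2(P vs D,W) = 6
u_2(Q vs D,W) = 9
u_2(R vs D,W) = 9
max payoff 9 at {Q,R}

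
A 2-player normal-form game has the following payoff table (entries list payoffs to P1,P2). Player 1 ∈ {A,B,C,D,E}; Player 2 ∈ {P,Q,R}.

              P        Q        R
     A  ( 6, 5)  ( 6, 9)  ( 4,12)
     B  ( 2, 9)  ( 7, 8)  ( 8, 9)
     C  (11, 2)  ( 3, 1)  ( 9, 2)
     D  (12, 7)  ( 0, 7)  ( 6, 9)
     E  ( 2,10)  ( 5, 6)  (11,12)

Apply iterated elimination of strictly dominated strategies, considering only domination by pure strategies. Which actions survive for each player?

Survivors P1:{C,D,E} P2:{P,R}

P2 drop Q (R beats it: A:12>9 B:9>8 C:2>1 D:9>7 E:12>6)
P1 drop A (C beats it: P:11>6 R:9>4)
P1 drop B (C beats it: P:11>2 R:9>8)
P1→{C,D,E} P2→{P,R}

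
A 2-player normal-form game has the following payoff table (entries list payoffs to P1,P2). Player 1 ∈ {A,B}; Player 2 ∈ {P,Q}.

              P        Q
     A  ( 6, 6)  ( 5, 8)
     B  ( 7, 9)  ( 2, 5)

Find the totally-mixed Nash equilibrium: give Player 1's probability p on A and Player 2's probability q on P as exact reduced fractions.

p=2/3, q=3/4

P1 indiff ⇒ q·6+(1-q)·5 = q·7+(1-q)·2 ⇒ q(-1) = (1-q)(-3) ⇒ q = 3/4
P2 indiff ⇒ p·6+(1-p)·9 = p·8+(1-p)·5 ⇒ p(-2) = (1-p)(-4) ⇒ p = 2/3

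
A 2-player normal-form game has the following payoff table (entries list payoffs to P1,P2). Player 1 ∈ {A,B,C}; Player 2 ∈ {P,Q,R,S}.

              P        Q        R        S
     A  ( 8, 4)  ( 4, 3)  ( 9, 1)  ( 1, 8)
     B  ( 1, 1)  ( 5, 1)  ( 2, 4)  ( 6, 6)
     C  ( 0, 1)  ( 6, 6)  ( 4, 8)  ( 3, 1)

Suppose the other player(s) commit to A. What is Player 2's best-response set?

u_2(P vs A) = 4
u_2(Q vs A) = 3
u_2(R vs A) = 1
u_2(S vs A) = 8
max payoff 8 at {S}

argmax u_2 = {S}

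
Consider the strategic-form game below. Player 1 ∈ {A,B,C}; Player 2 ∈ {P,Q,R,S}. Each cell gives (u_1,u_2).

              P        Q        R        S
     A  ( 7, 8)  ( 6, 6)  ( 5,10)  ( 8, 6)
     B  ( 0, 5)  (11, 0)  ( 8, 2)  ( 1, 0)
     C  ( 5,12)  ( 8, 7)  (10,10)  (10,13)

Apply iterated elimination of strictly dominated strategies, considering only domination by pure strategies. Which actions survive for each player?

P2 drop Q (P beats it: A:8>6 B:5>0 C:12>7)
P1 drop B (C beats it: P:5>0 R:10>8 S:10>1)
P1→{A,C} P2→{P,R,S}

IESDS → P1:{A,C} P2:{P,R,S}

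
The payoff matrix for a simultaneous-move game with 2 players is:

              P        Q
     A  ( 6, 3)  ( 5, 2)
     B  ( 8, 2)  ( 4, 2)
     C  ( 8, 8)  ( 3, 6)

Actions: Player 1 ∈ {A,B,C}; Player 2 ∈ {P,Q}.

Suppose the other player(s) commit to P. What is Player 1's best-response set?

u_1(A vs P) = 6
u_1(B vs P) = 8
u_1(C vs P) = 8
max payoff 8 at {B,C}

argmax u_1 = {B,C}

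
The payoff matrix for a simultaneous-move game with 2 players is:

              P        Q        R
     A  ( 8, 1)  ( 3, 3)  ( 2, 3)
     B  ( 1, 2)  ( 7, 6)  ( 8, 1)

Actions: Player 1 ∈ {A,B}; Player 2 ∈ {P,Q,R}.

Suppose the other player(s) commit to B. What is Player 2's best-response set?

argmax u_2 = {Q}

u_2(P vs B) = 2
u_2(Q vs B) = 6
u_2(R vs B) = 1
max payoff 6 at {Q}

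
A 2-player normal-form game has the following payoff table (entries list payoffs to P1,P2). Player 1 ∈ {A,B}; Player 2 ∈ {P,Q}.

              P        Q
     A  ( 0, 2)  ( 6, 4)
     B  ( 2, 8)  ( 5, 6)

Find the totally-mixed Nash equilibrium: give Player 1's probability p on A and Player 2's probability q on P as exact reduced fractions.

P1 mixes 1/2 on A; P2 mixes 1/3 on P

P1 indiff ⇒ q·0+(1-q)·6 = q·2+(1-q)·5 ⇒ q(-2) = (1-q)(-1) ⇒ q = 1/3
P2 indiff ⇒ p·2+(1-p)·8 = p·4+(1-p)·6 ⇒ p(-2) = (1-p)(-2) ⇒ p = 1/2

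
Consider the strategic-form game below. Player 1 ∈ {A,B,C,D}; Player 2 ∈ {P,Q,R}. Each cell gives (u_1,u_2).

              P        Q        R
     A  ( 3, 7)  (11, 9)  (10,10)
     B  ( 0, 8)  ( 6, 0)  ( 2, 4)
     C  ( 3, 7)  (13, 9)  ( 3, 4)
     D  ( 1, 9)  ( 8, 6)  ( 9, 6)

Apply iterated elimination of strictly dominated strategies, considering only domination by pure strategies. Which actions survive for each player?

P1 drop B (A beats it: P:3>0 Q:11>6 R:10>2)
P1 drop D (A beats it: P:3>1 Q:11>8 R:10>9)
P2 drop P (Q beats it: A:9>7 C:9>7)
P1→{A,C} P2→{Q,R}

Survivors P1:{A,C} P2:{Q,R}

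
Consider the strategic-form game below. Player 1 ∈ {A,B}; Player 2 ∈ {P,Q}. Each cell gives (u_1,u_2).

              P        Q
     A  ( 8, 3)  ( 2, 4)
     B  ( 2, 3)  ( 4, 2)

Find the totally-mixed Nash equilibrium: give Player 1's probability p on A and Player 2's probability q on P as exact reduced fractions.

P1 mixes 1/2 on A; P2 mixes 1/4 on P

P1 indiff ⇒ q·8+(1-q)·2 = q·2+(1-q)·4 ⇒ q(6) = (1-q)(2) ⇒ q = 1/4
P2 indiff ⇒ p·3+(1-p)·3 = p·4+(1-p)·2 ⇒ p(-1) = (1-p)(-1) ⇒ p = 1/2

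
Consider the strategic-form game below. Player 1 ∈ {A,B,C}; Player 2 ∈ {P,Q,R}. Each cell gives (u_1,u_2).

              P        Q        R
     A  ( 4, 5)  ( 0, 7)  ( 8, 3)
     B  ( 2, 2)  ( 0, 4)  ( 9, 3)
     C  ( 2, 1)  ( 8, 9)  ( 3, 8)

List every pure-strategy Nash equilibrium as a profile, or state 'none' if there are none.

(A,P): not NE [P2→Q gives 7>5]
(A,Q): not NE [P1→C gives 8>0]
(A,R): not NE [P1→B gives 9>8; P2→Q gives 7>3]
(B,P): not NE [P1→A gives 4>2; P2→Q gives 4>2]
(B,Q): not NE [P1→C gives 8>0]
(B,R): not NE [P2→Q gives 4>3]
(C,P): not NE [P1→A gives 4>2; P2→Q gives 9>1]
(C,Q): NE
(C,R): not NE [P1→B gives 9>3; P2→Q gives 9>8]

NE set: (C,Q)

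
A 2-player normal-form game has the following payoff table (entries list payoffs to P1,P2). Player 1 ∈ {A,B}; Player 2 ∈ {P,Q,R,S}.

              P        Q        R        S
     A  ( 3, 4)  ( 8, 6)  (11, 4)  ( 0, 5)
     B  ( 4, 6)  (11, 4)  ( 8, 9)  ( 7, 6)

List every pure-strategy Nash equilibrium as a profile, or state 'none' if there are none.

No pure NE.

(A,P): not NE [P1→B gives 4>3; P2→Q gives 6>4]
(A,Q): not NE [P1→B gives 11>8]
(A,R): not NE [P2→Q gives 6>4]
(A,S): not NE [P1→B gives 7>0; P2→Q gives 6>5]
(B,P): not NE [P2→R gives 9>6]
(B,Q): not NE [P2→R gives 9>4]
(B,R): not NE [P1→A gives 11>8]
(B,S): not NE [P2→R gives 9>6]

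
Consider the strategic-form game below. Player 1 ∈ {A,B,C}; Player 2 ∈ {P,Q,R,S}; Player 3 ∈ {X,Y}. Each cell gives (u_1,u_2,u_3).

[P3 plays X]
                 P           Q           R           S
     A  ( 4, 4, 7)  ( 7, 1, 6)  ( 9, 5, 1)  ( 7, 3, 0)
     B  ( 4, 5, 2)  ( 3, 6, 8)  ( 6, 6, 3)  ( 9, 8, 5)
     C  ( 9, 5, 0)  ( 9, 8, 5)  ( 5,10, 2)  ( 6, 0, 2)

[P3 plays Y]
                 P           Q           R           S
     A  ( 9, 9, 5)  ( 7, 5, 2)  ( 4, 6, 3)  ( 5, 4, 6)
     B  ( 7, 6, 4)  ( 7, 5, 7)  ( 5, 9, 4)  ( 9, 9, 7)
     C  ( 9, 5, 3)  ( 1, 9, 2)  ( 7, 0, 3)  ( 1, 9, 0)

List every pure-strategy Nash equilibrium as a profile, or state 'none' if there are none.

Nash profiles: (B,S,Y)

(A,P,X): not NE [P1→C gives 9>4; P2→R gives 5>4]
(A,P,Y): not NE [P3→X gives 7>5]
(A,Q,X): not NE [P1→C gives 9>7; P2→R gives 5>1]
(A,Q,Y): not NE [P2→P gives 9>5; P3→X gives 6>2]
(A,R,X): not NE [P3→Y gives 3>1]
(A,R,Y): not NE [P1→C gives 7>4; P2→P gives 9>6]
(A,S,X): not NE [P1→B gives 9>7; P2→R gives 5>3; P3→Y gives 6>0]
(A,S,Y): not NE [P1→B gives 9>5; P2→P gives 9>4]
(B,P,X): not NE [P1→C gives 9>4; P2→S gives 8>5; P3→Y gives 4>2]
(B,P,Y): not NE [P1→C gives 9>7; P2→S gives 9>6]
(B,Q,X): not NE [P1→C gives 9>3; P2→S gives 8>6]
(B,Q,Y): not NE [P2→S gives 9>5; P3→X gives 8>7]
(B,R,X): not NE [P1→A gives 9>6; P2→S gives 8>6; P3→Y gives 4>3]
(B,R,Y): not NE [P1→C gives 7>5]
(B,S,X): not NE [P3→Y gives 7>5]
(B,S,Y): NE
(C,P,X): not NE [P2→R gives 10>5; P3→Y gives 3>0]
(C,P,Y): not NE [P2→S gives 9>5]
(C,Q,X): not NE [P2→R gives 10>8]
(C,Q,Y): not NE [P1→B gives 7>1; P3→X gives 5>2]
(C,R,X): not NE [P1→A gives 9>5; P3→Y gives 3>2]
(C,R,Y): not NE [P2→S gives 9>0]
(C,S,X): not NE [P1→B gives 9>6; P2→R gives 10>0]
(C,S,Y): not NE [P1→B gives 9>1; P3→X gives 2>0]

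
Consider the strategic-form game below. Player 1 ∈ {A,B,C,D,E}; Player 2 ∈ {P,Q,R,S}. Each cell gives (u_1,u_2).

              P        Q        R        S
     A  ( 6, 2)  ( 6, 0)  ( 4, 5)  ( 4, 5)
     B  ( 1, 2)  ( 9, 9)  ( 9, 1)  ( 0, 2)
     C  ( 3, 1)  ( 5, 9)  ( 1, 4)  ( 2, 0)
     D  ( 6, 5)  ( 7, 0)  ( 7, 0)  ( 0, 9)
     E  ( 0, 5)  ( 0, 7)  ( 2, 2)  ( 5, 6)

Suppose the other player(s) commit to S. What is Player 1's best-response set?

u_1(A vs S) = 4
u_1(B vs S) = 0
u_1(C vs S) = 2
u_1(D vs S) = 0
u_1(E vs S) = 5
max payoff 5 at {E}

argmax u_1 = {E}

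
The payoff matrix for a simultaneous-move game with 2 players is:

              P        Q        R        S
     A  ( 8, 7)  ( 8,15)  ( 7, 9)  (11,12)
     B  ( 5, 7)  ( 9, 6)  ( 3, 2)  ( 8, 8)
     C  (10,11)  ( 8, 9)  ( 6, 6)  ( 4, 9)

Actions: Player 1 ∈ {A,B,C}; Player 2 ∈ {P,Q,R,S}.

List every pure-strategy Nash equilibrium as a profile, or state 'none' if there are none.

(A,P): not NE [P1→C gives 10>8; P2→Q gives 15>7]
(A,Q): not NE [P1→B gives 9>8]
(A,R): not NE [P2→Q gives 15>9]
(A,S): not NE [P2→Q gives 15>12]
(B,P): not NE [P1→C gives 10>5; P2→S gives 8>7]
(B,Q): not NE [P2→S gives 8>6]
(B,R): not NE [P1→A gives 7>3; P2→S gives 8>2]
(B,S): not NE [P1→A gives 11>8]
(C,P): NE
(C,Q): not NE [P1→B gives 9>8; P2→P gives 11>9]
(C,R): not NE [P1→A gives 7>6; P2→P gives 11>6]
(C,S): not NE [P1→A gives 11>4; P2→P gives 11>9]

PSNE = {(C,P)}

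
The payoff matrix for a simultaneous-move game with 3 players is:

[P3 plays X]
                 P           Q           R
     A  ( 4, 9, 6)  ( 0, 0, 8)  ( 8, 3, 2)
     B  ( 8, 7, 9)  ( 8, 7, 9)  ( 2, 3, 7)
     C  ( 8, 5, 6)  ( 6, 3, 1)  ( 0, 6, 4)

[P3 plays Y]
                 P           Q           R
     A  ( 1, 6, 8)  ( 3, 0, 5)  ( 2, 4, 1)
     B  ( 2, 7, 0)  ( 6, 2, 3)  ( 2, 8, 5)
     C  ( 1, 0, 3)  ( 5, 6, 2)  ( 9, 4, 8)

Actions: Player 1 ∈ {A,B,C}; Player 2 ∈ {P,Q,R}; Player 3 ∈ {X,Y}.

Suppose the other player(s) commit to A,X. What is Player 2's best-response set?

argmax u_2 = {P}

u_2(P vs A,X) = 9
u_2(Q vs A,X) = 0
u_2(R vs A,X) = 3
max payoff 9 at {P}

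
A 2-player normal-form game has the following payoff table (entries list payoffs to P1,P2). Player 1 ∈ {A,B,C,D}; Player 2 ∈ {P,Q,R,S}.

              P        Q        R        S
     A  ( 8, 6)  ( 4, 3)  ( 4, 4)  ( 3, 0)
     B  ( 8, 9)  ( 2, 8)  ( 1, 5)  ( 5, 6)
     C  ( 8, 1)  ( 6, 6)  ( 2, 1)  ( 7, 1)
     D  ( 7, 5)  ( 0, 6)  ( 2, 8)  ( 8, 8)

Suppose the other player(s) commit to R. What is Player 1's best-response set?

u_1(A vs R) = 4
u_1(B vs R) = 1
u_1(C vs R) = 2
u_1(D vs R) = 2
max payoff 4 at {A}

argmax u_1 = {A}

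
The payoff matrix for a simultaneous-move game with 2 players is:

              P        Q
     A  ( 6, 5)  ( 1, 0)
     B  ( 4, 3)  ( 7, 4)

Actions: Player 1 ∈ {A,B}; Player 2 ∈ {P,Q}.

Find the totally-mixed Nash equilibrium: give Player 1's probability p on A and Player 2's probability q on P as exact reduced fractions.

P1 indiff ⇒ q·6+(1-q)·1 = q·4+(1-q)·7 ⇒ q(2) = (1-q)(6) ⇒ q = 3/4
P2 indiff ⇒ p·5+(1-p)·3 = p·0+(1-p)·4 ⇒ p(5) = (1-p)(1) ⇒ p = 1/6

p=1/6, q=3/4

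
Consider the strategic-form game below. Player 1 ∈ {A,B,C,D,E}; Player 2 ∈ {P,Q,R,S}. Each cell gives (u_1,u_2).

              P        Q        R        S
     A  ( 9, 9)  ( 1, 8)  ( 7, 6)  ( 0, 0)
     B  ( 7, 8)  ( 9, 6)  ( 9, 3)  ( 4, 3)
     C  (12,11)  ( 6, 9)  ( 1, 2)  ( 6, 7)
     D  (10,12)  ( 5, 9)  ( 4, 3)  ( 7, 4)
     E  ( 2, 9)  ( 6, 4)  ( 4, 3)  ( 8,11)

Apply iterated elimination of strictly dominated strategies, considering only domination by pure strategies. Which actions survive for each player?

IESDS → P1:{C,D,E} P2:{P,S}

P2 drop Q (P beats it: A:9>8 B:8>6 C:11>9 D:12>9 E:9>4)
P2 drop R (P beats it: A:9>6 B:8>3 C:11>2 D:12>3 E:9>3)
P1 drop A (C beats it: P:12>9 S:6>0)
P1 drop B (C beats it: P:12>7 S:6>4)
P1→{C,D,E} P2→{P,S}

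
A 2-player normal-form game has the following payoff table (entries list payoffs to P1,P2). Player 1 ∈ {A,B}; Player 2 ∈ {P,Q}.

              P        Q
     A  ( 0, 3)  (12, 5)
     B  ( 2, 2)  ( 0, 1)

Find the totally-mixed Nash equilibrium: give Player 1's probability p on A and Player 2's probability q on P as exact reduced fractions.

P1 indiff ⇒ q·0+(1-q)·12 = q·2+(1-q)·0 ⇒ q(-2) = (1-q)(-12) ⇒ q = 6/7
P2 indiff ⇒ p·3+(1-p)·2 = p·5+(1-p)·1 ⇒ p(-2) = (1-p)(-1) ⇒ p = 1/3

(p,q) = (1/3, 6/7)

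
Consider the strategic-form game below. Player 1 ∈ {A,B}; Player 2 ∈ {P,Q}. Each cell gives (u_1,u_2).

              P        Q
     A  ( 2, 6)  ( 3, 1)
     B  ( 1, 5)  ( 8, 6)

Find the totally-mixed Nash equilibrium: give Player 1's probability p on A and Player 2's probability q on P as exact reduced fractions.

P1 mixes 1/6 on A; P2 mixes 5/6 on P

P1 indiff ⇒ q·2+(1-q)·3 = q·1+(1-q)·8 ⇒ q(1) = (1-q)(5) ⇒ q = 5/6
P2 indiff ⇒ p·6+(1-p)·5 = p·1+(1-p)·6 ⇒ p(5) = (1-p)(1) ⇒ p = 1/6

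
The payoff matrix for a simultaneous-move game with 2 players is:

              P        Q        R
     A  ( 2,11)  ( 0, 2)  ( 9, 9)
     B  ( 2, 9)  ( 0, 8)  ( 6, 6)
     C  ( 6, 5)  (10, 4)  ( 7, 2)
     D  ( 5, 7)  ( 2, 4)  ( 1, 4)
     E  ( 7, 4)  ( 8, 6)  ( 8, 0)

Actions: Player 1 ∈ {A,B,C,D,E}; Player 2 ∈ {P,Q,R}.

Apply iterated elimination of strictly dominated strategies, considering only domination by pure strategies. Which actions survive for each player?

P1 drop B (C beats it: P:6>2 Q:10>0 R:7>6)
P1 drop D (C beats it: P:6>5 Q:10>2 R:7>1)
P2 drop R (P beats it: A:11>9 C:5>2 E:4>0)
P1 drop A (C beats it: P:6>2 Q:10>0)
P1→{C,E} P2→{P,Q}

Survivors P1:{C,E} P2:{P,Q}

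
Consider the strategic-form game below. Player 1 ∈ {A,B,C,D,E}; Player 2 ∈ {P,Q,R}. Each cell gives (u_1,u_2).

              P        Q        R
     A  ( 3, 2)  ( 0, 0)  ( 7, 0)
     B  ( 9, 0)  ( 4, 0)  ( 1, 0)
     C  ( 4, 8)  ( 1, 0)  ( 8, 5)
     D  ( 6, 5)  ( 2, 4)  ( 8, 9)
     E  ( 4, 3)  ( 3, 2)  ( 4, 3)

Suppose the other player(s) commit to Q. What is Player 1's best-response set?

BR_1 = {B}

u_1(A vs Q) = 0
u_1(B vs Q) = 4
u_1(C vs Q) = 1
u_1(D vs Q) = 2
u_1(E vs Q) = 3
max payoff 4 at {B}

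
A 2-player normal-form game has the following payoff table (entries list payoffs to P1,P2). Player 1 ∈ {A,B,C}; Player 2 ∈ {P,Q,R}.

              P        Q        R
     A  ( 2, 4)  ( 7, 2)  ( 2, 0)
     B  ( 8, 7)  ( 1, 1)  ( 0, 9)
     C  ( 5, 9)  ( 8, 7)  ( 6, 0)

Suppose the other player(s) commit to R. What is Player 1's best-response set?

u_1(A vs R) = 2
u_1(B vs R) = 0
u_1(C vs R) = 6
max payoff 6 at {C}

P1 best: {C}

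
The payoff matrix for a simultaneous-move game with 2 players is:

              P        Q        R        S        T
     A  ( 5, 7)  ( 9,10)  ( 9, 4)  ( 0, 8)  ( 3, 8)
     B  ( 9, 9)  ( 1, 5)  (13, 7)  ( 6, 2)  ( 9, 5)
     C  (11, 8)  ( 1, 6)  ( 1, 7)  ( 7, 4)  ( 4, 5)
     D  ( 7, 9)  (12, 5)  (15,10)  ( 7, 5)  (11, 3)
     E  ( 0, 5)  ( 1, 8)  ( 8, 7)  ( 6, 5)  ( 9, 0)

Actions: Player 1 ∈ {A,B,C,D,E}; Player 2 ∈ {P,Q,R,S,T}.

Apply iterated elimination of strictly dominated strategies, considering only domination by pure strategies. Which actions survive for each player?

Survivors P1:{B,C,D} P2:{P,R}

P1 drop A (D beats it: P:7>5 Q:12>9 R:15>9 S:7>0 T:11>3)
P1 drop E (D beats it: P:7>0 Q:12>1 R:15>8 S:7>6 T:11>9)
P2 drop Q (P beats it: B:9>5 C:8>6 D:9>5)
P2 drop S (P beats it: B:9>2 C:8>4 D:9>5)
P2 drop T (P beats it: B:9>5 C:8>5 D:9>3)
P1→{B,C,D} P2→{P,R}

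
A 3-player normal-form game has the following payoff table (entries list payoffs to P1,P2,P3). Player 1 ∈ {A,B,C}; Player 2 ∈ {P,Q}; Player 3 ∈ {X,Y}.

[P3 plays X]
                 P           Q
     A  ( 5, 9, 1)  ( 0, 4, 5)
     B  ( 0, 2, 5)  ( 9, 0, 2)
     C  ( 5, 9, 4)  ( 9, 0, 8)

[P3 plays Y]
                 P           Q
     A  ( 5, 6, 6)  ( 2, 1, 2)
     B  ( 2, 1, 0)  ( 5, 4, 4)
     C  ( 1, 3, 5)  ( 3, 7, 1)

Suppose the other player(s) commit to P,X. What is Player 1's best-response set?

u_1(A vs P,X) = 5
u_1(B vs P,X) = 0
u_1(C vs P,X) = 5
max payoff 5 at {A,C}

argmax u_1 = {A,C}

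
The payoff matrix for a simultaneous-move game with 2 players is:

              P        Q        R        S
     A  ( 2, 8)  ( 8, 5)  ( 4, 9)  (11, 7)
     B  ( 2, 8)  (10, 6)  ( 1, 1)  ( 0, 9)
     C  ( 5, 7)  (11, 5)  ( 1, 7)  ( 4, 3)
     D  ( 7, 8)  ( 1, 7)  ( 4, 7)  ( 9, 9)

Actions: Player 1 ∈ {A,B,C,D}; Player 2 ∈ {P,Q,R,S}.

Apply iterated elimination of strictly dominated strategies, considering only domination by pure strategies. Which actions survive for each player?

Survivors P1:{A,D} P2:{P,R,S}

P2 drop Q (P beats it: A:8>5 B:8>6 C:7>5 D:8>7)
P1 drop B (D beats it: P:7>2 R:4>1 S:9>0)
P1 drop C (D beats it: P:7>5 R:4>1 S:9>4)
P1→{A,D} P2→{P,R,S}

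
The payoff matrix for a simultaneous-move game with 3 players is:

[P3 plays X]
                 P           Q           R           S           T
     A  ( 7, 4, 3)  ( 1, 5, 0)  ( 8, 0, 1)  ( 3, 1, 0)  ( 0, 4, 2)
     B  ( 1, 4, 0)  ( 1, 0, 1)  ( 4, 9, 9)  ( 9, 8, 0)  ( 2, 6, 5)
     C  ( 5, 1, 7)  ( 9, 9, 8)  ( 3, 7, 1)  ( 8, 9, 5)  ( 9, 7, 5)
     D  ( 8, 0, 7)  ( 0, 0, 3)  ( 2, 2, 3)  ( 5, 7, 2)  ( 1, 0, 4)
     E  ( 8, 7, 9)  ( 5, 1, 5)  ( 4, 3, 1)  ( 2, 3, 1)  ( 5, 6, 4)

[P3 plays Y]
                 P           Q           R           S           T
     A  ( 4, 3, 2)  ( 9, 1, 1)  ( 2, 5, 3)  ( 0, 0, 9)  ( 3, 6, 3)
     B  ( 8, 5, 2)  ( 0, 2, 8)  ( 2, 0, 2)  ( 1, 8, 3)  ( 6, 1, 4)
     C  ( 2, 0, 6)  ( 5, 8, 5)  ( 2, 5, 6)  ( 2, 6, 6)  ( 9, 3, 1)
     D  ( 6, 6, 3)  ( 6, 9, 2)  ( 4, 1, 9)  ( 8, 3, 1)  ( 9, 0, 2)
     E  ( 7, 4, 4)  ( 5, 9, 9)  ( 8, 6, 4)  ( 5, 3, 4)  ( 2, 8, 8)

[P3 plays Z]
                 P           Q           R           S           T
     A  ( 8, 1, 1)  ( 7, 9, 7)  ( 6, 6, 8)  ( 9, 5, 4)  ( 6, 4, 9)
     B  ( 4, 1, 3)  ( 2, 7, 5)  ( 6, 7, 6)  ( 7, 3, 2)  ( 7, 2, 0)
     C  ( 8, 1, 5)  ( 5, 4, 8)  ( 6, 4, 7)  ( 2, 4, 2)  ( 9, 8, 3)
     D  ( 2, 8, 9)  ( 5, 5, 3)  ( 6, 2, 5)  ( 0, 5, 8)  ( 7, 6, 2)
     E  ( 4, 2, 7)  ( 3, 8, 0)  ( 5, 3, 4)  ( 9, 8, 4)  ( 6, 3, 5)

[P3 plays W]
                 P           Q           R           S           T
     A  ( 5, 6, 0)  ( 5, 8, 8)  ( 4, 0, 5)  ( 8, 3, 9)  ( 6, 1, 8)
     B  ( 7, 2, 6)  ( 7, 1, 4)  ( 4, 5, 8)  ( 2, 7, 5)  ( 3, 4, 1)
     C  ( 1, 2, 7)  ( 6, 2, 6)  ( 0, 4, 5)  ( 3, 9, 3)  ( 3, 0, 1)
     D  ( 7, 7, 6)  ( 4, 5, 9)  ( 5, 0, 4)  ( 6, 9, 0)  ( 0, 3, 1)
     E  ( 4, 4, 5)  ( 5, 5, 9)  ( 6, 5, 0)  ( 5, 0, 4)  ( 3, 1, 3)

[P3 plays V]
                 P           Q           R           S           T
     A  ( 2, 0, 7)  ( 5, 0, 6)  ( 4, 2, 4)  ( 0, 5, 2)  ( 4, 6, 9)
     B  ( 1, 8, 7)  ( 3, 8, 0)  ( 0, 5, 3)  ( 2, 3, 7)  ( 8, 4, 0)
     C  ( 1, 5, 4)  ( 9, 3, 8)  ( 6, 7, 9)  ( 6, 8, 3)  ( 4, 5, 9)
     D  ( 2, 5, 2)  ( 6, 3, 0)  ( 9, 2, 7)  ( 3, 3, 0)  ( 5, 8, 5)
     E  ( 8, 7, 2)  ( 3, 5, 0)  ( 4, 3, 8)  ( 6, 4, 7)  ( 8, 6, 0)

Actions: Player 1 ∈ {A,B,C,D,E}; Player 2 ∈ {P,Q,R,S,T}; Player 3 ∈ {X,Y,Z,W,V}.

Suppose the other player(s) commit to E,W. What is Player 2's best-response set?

u_2(P vs E,W) = 4
u_2(Q vs E,W) = 5
u_2(R vs E,W) = 5
u_2(S vs E,W) = 0
u_2(T vs E,W) = 1
max payoff 5 at {Q,R}

P2 best: {Q,R}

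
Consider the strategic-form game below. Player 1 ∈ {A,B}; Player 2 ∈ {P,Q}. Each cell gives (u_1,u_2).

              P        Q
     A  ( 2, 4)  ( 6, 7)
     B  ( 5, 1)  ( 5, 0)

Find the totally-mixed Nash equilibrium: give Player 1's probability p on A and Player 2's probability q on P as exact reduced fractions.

(p,q) = (1/4, 1/4)

P1 indiff ⇒ q·2+(1-q)·6 = q·5+(1-q)·5 ⇒ q(-3) = (1-q)(-1) ⇒ q = 1/4
P2 indiff ⇒ p·4+(1-p)·1 = p·7+(1-p)·0 ⇒ p(-3) = (1-p)(-1) ⇒ p = 1/4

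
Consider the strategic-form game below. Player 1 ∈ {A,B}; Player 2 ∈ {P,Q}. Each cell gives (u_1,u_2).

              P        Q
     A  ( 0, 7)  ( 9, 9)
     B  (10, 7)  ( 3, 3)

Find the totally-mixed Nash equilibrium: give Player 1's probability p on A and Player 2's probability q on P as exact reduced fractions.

P1 indiff ⇒ q·0+(1-q)·9 = q·10+(1-q)·3 ⇒ q(-10) = (1-q)(-6) ⇒ q = 3/8
P2 indiff ⇒ p·7+(1-p)·7 = p·9+(1-p)·3 ⇒ p(-2) = (1-p)(-4) ⇒ p = 2/3

p=2/3, q=3/8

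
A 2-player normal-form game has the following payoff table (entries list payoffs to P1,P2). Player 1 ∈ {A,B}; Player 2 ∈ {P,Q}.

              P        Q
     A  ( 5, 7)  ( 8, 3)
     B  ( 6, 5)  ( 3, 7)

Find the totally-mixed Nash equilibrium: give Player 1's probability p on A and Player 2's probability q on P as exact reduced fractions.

P1 indiff ⇒ q·5+(1-q)·8 = q·6+(1-q)·3 ⇒ q(-1) = (1-q)(-5) ⇒ q = 5/6
P2 indiff ⇒ p·7+(1-p)·5 = p·3+(1-p)·7 ⇒ p(4) = (1-p)(2) ⇒ p = 1/3

(p,q) = (1/3, 5/6)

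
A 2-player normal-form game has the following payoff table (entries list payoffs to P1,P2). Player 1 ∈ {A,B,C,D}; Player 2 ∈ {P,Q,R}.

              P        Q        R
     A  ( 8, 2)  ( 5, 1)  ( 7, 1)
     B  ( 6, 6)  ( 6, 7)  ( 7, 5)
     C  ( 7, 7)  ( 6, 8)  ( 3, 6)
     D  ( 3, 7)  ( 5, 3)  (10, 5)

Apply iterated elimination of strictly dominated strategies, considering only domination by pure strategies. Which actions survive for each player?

IESDS → P1:{A,B,C} P2:{P,Q}

P2 drop R (P beats it: A:2>1 B:6>5 C:7>6 D:7>5)
P1 drop D (B beats it: P:6>3 Q:6>5)
P1→{A,B,C} P2→{P,Q}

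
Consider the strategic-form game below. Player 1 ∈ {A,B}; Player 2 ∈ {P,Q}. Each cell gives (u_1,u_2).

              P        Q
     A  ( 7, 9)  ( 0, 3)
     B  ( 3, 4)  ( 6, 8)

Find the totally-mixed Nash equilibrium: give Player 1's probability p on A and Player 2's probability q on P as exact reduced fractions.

p=2/5, q=3/5

P1 indiff ⇒ q·7+(1-q)·0 = q·3+(1-q)·6 ⇒ q(4) = (1-q)(6) ⇒ q = 3/5
P2 indiff ⇒ p·9+(1-p)·4 = p·3+(1-p)·8 ⇒ p(6) = (1-p)(4) ⇒ p = 2/5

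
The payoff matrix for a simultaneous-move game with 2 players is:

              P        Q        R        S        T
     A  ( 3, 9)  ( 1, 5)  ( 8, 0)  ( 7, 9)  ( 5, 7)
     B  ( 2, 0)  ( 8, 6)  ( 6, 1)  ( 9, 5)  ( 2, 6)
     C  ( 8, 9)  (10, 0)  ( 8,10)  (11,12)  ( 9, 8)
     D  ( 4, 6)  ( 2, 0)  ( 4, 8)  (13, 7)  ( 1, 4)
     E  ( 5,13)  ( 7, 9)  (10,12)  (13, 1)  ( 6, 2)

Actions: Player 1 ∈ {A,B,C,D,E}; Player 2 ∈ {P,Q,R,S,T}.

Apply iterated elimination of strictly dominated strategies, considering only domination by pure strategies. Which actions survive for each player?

P1 drop A (E beats it: P:5>3 Q:7>1 R:10>8 S:13>7 T:6>5)
P1 drop B (C beats it: P:8>2 Q:10>8 R:8>6 S:11>9 T:9>2)
P2 drop Q (P beats it: C:9>0 D:6>0 E:13>9)
P2 drop T (P beats it: C:9>8 D:6>4 E:13>2)
P1→{C,D,E} P2→{P,R,S}

IESDS → P1:{C,D,E} P2:{P,R,S}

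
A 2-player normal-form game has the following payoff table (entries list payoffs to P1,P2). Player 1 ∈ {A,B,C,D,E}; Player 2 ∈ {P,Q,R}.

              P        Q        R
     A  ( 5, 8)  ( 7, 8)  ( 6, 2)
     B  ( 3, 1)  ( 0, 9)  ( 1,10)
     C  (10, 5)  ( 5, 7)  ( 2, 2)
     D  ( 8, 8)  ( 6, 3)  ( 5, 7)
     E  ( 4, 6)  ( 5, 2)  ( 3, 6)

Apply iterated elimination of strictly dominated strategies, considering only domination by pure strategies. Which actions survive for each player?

P1 drop B (A beats it: P:5>3 Q:7>0 R:6>1)
P1 drop E (A beats it: P:5>4 Q:7>5 R:6>3)
P2 drop R (P beats it: A:8>2 C:5>2 D:8>7)
P1→{A,C,D} P2→{P,Q}

Survivors P1:{A,C,D} P2:{P,Q}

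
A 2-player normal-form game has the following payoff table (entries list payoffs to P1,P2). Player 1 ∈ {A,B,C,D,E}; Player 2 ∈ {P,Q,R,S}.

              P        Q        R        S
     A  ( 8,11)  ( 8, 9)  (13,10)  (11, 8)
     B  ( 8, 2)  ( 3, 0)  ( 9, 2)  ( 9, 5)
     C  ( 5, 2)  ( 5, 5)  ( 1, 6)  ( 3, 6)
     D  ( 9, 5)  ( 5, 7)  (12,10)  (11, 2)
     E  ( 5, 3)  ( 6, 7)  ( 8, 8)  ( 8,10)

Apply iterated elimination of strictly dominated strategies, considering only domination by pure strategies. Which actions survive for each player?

P1 drop B (D beats it: P:9>8 Q:5>3 R:12>9 S:11>9)
P1 drop C (A beats it: P:8>5 Q:8>5 R:13>1 S:11>3)
P1 drop E (A beats it: P:8>5 Q:8>6 R:13>8 S:11>8)
P2 drop Q (R beats it: A:10>9 D:10>7)
P2 drop S (P beats it: A:11>8 D:5>2)
P1→{A,D} P2→{P,R}

Remaining: P1:{A,D} P2:{P,R}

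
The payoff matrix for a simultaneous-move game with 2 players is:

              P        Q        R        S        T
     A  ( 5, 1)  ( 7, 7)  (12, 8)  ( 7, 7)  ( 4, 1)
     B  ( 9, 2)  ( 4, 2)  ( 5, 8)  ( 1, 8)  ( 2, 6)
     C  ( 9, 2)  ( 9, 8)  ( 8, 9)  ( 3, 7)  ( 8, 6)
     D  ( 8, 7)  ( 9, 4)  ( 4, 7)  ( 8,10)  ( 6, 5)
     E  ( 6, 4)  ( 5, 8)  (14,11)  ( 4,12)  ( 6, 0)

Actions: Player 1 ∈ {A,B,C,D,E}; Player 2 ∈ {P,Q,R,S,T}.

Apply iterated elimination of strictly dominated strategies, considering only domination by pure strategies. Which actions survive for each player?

P2 drop P (S beats it: A:7>1 B:8>2 C:7>2 D:10>7 E:12>4)
P1 drop B (A beats it: Q:7>4 R:12>5 S:7>1 T:4>2)
P2 drop Q (R beats it: A:8>7 C:9>8 D:7>4 E:11>8)
P2 drop T (R beats it: A:8>1 C:9>6 D:7>5 E:11>0)
P1 drop C (A beats it: R:12>8 S:7>3)
P1→{A,D,E} P2→{R,S}

Remaining: P1:{A,D,E} P2:{R,S}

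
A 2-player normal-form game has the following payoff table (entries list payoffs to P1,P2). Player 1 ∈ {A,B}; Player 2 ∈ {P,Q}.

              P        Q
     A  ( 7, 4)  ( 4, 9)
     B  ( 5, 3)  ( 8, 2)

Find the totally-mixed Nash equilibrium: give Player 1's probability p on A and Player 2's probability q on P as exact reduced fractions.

P1 indiff ⇒ q·7+(1-q)·4 = q·5+(1-q)·8 ⇒ q(2) = (1-q)(4) ⇒ q = 2/3
P2 indiff ⇒ p·4+(1-p)·3 = p·9+(1-p)·2 ⇒ p(-5) = (1-p)(-1) ⇒ p = 1/6

(p,q) = (1/6, 2/3)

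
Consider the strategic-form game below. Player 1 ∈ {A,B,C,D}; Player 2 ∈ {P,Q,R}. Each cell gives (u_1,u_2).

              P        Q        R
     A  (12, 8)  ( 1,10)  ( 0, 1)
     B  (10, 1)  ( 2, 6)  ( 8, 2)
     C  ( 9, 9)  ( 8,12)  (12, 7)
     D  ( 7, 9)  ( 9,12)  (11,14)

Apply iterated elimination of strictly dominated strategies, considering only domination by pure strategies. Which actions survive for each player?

P2 drop P (Q beats it: A:10>8 B:6>1 C:12>9 D:12>9)
P1 drop A (B beats it: Q:2>1 R:8>0)
P1 drop B (C beats it: Q:8>2 R:12>8)
P1→{C,D} P2→{Q,R}

Remaining: P1:{C,D} P2:{Q,R}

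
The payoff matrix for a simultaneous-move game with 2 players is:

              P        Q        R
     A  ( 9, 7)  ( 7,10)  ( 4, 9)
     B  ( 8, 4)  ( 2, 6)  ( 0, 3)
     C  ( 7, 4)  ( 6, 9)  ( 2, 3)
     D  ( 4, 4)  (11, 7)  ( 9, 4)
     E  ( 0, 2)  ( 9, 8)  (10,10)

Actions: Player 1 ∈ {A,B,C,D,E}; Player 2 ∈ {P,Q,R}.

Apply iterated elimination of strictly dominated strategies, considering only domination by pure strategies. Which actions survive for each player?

P1 drop B (A beats it: P:9>8 Q:7>2 R:4>0)
P1 drop C (A beats it: P:9>7 Q:7>6 R:4>2)
P2 drop P (Q beats it: A:10>7 D:7>4 E:8>2)
P1 drop A (D beats it: Q:11>7 R:9>4)
P1→{D,E} P2→{Q,R}

Survivors P1:{D,E} P2:{Q,R}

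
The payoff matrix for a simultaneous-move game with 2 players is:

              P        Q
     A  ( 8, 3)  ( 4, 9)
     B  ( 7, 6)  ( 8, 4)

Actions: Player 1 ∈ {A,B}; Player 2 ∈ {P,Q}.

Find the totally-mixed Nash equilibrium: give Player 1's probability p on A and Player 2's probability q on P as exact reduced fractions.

p=1/4, q=4/5

P1 indiff ⇒ q·8+(1-q)·4 = q·7+(1-q)·8 ⇒ q(1) = (1-q)(4) ⇒ q = 4/5
P2 indiff ⇒ p·3+(1-p)·6 = p·9+(1-p)·4 ⇒ p(-6) = (1-p)(-2) ⇒ p = 1/4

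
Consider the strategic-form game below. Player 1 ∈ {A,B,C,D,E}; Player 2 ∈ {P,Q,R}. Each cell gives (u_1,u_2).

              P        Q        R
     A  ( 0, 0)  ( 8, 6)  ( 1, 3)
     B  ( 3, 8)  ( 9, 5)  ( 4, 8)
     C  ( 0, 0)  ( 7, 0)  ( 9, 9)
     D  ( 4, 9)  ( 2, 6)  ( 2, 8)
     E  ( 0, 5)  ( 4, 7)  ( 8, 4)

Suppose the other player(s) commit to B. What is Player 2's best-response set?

P2 best: {P,R}

u_2(P vs B) = 8
u_2(Q vs B) = 5
u_2(R vs B) = 8
max payoff 8 at {P,R}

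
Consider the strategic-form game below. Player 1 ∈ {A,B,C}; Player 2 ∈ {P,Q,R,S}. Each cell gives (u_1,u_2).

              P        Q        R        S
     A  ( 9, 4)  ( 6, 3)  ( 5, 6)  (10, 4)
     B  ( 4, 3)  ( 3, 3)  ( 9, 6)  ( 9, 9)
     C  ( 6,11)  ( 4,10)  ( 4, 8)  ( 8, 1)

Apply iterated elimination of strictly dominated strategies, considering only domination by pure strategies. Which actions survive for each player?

P1 drop C (A beats it: P:9>6 Q:6>4 R:5>4 S:10>8)
P2 drop P (R beats it: A:6>4 B:6>3)
P2 drop Q (R beats it: A:6>3 B:6>3)
P1→{A,B} P2→{R,S}

IESDS → P1:{A,B} P2:{R,S}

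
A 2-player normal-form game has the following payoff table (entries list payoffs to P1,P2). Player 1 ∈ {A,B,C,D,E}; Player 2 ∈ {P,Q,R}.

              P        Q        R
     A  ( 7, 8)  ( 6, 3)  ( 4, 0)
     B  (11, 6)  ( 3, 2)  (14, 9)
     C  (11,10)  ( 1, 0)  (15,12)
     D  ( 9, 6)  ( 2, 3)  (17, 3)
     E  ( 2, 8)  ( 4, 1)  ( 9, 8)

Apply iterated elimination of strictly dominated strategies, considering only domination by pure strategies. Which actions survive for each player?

Survivors P1:{B,C,D} P2:{P,R}

P2 drop Q (P beats it: A:8>3 B:6>2 C:10>0 D:6>3 E:8>1)
P1 drop A (B beats it: P:11>7 R:14>4)
P1 drop E (B beats it: P:11>2 R:14>9)
P1→{B,C,D} P2→{P,R}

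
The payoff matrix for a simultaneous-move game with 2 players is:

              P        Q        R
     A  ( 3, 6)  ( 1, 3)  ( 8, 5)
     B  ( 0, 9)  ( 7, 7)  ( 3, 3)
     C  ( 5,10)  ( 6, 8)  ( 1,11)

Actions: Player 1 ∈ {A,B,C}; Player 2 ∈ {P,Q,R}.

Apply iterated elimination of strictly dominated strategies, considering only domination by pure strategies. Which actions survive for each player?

P2 drop Q (P beats it: A:6>3 B:9>7 C:10>8)
P1 drop B (A beats it: P:3>0 R:8>3)
P1→{A,C} P2→{P,R}

IESDS → P1:{A,C} P2:{P,R}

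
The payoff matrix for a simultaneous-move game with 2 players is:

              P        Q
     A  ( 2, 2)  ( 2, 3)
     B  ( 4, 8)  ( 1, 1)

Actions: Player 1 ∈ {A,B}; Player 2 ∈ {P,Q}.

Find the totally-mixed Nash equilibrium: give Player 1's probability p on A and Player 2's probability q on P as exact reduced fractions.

p=7/8, q=1/3

P1 indiff ⇒ q·2+(1-q)·2 = q·4+(1-q)·1 ⇒ q(-2) = (1-q)(-1) ⇒ q = 1/3
P2 indiff ⇒ p·2+(1-p)·8 = p·3+(1-p)·1 ⇒ p(-1) = (1-p)(-7) ⇒ p = 7/8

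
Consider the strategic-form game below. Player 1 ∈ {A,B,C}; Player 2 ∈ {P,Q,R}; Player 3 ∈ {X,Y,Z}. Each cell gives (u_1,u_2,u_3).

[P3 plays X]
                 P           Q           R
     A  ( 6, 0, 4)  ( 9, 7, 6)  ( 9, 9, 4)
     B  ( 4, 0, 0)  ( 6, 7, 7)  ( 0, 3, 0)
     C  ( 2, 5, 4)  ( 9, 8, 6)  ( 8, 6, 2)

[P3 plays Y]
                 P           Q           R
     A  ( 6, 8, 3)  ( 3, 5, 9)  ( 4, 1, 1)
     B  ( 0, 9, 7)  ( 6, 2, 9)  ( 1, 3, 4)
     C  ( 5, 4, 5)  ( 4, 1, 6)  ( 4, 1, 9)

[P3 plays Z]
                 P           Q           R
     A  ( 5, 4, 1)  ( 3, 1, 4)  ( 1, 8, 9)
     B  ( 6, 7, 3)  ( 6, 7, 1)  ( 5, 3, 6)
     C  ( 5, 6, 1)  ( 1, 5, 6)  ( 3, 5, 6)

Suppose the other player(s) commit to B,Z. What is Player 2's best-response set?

BR_2 = {P,Q}

u_2(P vs B,Z) = 7
u_2(Q vs B,Z) = 7
u_2(R vs B,Z) = 3
max payoff 7 at {P,Q}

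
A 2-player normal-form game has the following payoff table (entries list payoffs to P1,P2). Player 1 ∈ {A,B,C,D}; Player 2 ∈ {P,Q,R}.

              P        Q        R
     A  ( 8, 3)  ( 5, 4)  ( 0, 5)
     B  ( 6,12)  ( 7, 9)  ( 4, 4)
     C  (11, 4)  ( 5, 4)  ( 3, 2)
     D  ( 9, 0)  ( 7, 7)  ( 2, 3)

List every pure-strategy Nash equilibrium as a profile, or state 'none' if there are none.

PSNE = {(C,P), (D,Q)}

(A,P): not NE [P1→C gives 11>8; P2→R gives 5>3]
(A,Q): not NE [P1→D gives 7>5; P2→R gives 5>4]
(A,R): not NE [P1→B gives 4>0]
(B,P): not NE [P1→C gives 11>6]
(B,Q): not NE [P2→P gives 12>9]
(B,R): not NE [P2→P gives 12>4]
(C,P): NE
(C,Q): not NE [P1→D gives 7>5]
(C,R): not NE [P1→B gives 4>3; P2→Q gives 4>2]
(D,P): not NE [P1→C gives 11>9; P2→Q gives 7>0]
(D,Q): NE
(D,R): not NE [P1→B gives 4>2; P2→Q gives 7>3]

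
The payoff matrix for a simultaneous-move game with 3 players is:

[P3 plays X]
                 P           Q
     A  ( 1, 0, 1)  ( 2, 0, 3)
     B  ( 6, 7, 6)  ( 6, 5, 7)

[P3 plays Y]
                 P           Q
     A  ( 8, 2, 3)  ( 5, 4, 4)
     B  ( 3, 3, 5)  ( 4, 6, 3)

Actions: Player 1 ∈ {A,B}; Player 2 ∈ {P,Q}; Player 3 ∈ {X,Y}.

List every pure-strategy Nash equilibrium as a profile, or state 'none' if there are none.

(A,P,X): not NE [P1→B gives 6>1; P3→Y gives 3>1]
(A,P,Y): not NE [P2→Q gives 4>2]
(A,Q,X): not NE [P1→B gives 6>2; P3→Y gives 4>3]
(A,Q,Y): NE
(B,P,X): NE
(B,P,Y): not NE [P1→A gives 8>3; P2→Q gives 6>3; P3→X gives 6>5]
(B,Q,X): not NE [P2→P gives 7>5]
(B,Q,Y): not NE [P1→A gives 5>4; P3→X gives 7>3]

NE set: (A,Q,Y), (B,P,X)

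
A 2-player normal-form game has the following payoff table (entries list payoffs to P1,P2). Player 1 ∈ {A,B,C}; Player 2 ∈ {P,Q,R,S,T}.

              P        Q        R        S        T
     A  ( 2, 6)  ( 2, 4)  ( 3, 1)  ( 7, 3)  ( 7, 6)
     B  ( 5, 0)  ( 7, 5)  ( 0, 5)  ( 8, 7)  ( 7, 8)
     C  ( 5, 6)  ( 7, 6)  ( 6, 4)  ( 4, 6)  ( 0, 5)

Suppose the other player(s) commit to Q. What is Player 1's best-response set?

P1 best: {B,C}

u_1(A vs Q) = 2
u_1(B vs Q) = 7
u_1(C vs Q) = 7
max payoff 7 at {B,C}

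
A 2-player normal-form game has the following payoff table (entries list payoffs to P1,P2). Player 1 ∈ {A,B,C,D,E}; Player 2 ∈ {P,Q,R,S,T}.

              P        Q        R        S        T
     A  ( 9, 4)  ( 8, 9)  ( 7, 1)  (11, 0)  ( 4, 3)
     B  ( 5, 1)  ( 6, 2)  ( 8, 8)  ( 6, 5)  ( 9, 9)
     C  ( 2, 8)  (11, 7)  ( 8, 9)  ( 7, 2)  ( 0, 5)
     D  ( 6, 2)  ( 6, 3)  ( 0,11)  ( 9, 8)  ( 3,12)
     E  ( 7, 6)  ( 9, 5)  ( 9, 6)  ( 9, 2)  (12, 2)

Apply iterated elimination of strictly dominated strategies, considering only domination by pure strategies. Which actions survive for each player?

Survivors P1:{A,C,E} P2:{P,Q,R}

P1 drop B (E beats it: P:7>5 Q:9>6 R:9>8 S:9>6 T:12>9)
P1 drop D (A beats it: P:9>6 Q:8>6 R:7>0 S:11>9 T:4>3)
P2 drop S (P beats it: A:4>0 C:8>2 E:6>2)
P2 drop T (P beats it: A:4>3 C:8>5 E:6>2)
P1→{A,C,E} P2→{P,Q,R}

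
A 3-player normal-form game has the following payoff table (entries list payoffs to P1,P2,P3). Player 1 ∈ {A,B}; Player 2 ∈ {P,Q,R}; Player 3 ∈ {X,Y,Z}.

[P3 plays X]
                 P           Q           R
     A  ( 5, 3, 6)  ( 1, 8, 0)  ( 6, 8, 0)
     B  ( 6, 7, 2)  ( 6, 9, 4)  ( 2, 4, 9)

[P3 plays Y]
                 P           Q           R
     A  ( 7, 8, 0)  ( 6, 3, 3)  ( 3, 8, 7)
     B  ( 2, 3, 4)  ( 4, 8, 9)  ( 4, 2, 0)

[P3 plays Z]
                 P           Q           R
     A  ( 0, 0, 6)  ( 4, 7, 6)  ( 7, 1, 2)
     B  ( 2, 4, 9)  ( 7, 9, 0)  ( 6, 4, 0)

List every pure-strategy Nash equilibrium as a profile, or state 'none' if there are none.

(A,P,X): not NE [P1→B gives 6>5; P2→R gives 8>3]
(A,P,Y): not NE [P3→Z gives 6>0]
(A,P,Z): not NE [P1→B gives 2>0; P2→Q gives 7>0]
(A,Q,X): not NE [P1→B gives 6>1; P3→Z gives 6>0]
(A,Q,Y): not NE [P2→R gives 8>3; P3→Z gives 6>3]
(A,Q,Z): not NE [P1→B gives 7>4]
(A,R,X): not NE [P3→Y gives 7>0]
(A,R,Y): not NE [P1→B gives 4>3]
(A,R,Z): not NE [P2→Q gives 7>1; P3→Y gives 7>2]
(B,P,X): not NE [P2→Q gives 9>7; P3→Z gives 9>2]
(B,P,Y): not NE [P1→A gives 7>2; P2→Q gives 8>3; P3→Z gives 9>4]
(B,P,Z): not NE [P2→Q gives 9>4]
(B,Q,X): not NE [P3→Y gives 9>4]
(B,Q,Y): not NE [P1→A gives 6>4]
(B,Q,Z): not NE [P3→Y gives 9>0]
(B,R,X): not NE [P1→A gives 6>2; P2→Q gives 9>4]
(B,R,Y): not NE [P2→Q gives 8>2; P3→X gives 9>0]
(B,R,Z): not NE [P1→A gives 7>6; P2→Q gives 9>4; P3→X gives 9>0]

Equilibria: none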